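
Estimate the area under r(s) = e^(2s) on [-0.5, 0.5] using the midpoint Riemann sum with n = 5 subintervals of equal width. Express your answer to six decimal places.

Δs = (0.5 − (-0.5))/5 = 0.2.
Midpoints: -0.4, -0.2, 0, 0.2, 0.4.
r(-0.4) ≈ 0.449329, r(-0.2) ≈ 0.670320, r(0) ≈ 1.000000, r(0.2) ≈ 1.491825, r(0.4) ≈ 2.225541.
Sum = Δs · [r(-0.4) + r(-0.2) + r(0) + r(0.2) + r(0.4)].
Sum ≈ 1.167403.

1.167403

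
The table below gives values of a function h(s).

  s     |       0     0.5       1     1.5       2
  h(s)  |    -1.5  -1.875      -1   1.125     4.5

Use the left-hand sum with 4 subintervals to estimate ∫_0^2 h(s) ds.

-1.625

Δs = 0.5.
Sum = 0.5·[(-1.5) + (-1.875) + (-1) + 1.125] = -1.625.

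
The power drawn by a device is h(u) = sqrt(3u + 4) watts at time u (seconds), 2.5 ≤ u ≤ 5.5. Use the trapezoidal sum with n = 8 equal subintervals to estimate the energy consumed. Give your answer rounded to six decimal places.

Δu = (5.5 − 2.5)/8 = 0.375.
h(2.5) ≈ 3.391165, h(2.875) ≈ 3.553168, h(3.25) ≈ 3.708099, h(3.625) ≈ 3.856812, h(4) ≈ 4.000000, h(4.375) ≈ 4.138236, h(4.75) ≈ 4.272002, h(5.125) ≈ 4.401704, h(5.5) ≈ 4.527693.
T_8 = (Δu/2)·[h(u_0) + 2h(u_1) + ... + 2h(u_{7}) + h(u_8)].
Sum ≈ 11.958544.

11.958544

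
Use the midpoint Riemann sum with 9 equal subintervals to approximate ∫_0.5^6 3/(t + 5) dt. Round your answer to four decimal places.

Δt = (6 − 0.5)/9 = 11/18.
Midpoints: 29/36, 17/12, 73/36, 95/36, 3.25, 139/36, 161/36, 61/12, 205/36.
f(29/36) = 108/209, f(17/12) = 36/77, f(73/36) = 108/253, f(95/36) = 108/275, f(3.25) = 4/11, f(139/36) = 108/319, f(161/36) = 108/341, f(61/12) = 36/121, f(205/36) = 108/385.
Sum = Δt · [f(29/36) + f(17/12) + f(73/36) + ...].
Sum ≈ 2.0783.

2.0783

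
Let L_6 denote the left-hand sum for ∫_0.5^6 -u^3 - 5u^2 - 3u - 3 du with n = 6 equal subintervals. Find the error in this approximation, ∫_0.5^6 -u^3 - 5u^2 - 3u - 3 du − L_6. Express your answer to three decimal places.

Exact integral: ∫_0.5^6 f(u) du ≈ -753.90104.
L_6 ≈ -576.83001.
Error ≈ -753.90104 − (-576.83001) ≈ -177.071.

-177.071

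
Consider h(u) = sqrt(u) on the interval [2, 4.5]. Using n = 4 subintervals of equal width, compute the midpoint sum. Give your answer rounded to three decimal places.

Δu = (4.5 − 2)/4 = 0.625.
Midpoints: 2.3125, 2.9375, 3.5625, 4.1875.
h(2.3125) ≈ 1.521, h(2.9375) ≈ 1.714, h(3.5625) ≈ 1.887, h(4.1875) ≈ 2.046.
Sum = Δu · [h(2.3125) + h(2.9375) + h(3.5625) + h(4.1875)].
Sum ≈ 4.480.

4.480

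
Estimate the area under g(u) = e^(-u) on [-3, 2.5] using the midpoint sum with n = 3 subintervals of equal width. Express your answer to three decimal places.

Δu = (2.5 − (-3))/3 = 11/6.
Midpoints: -25/12, -0.25, 19/12.
g(-25/12) ≈ 8.031, g(-0.25) ≈ 1.284, g(19/12) ≈ 0.205.
Sum = Δu · [g(-25/12) + g(-0.25) + g(19/12)].
Sum ≈ 17.454.

17.454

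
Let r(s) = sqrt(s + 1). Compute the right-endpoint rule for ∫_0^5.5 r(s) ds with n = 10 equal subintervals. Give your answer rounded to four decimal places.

Δs = (5.5 − 0)/10 = 0.55.
Right endpoints: 0.55, 1.1, 1.65, 2.2, 2.75, 3.3, 3.85, 4.4, 4.95, 5.5.
r(0.55) ≈ 1.2450, r(1.1) ≈ 1.4491, r(1.65) ≈ 1.6279, r(2.2) ≈ 1.7889, r(2.75) ≈ 1.9365, r(3.3) ≈ 2.0736, r(3.85) ≈ 2.2023, r(4.4) ≈ 2.3238, r(4.95) ≈ 2.4393, r(5.5) ≈ 2.5495.
Sum = Δs · [r(0.55) + r(1.1) + r(1.65) + ...].
Sum ≈ 10.7997.

10.7997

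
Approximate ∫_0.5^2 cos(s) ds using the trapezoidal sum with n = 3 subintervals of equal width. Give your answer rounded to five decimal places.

Δs = (2 − 0.5)/3 = 0.5.
f(0.5) ≈ 0.87758, f(1) ≈ 0.54030, f(1.5) ≈ 0.07074, f(2) ≈ -0.41615.
T_3 = (Δs/2)·[f(s_0) + 2f(s_1) + 2f(s_2) + f(s_3)].
Sum ≈ 0.42088.

0.42088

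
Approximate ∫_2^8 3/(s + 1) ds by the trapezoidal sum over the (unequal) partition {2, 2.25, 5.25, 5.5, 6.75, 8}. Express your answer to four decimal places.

Subinterval widths: 0.25, 3, 0.25, 1.25, 1.25.
f(2) = 1, f(2.25) = 12/13, f(5.25) = 0.48, f(5.5) = 6/13, f(6.75) = 12/31, f(8) = 1/3.
On each subinterval the trapezoid contributes (Δs_i/2)·[f(s_{i-1}) + f(s_i)].
Sum ≈ 3.4434.

3.4434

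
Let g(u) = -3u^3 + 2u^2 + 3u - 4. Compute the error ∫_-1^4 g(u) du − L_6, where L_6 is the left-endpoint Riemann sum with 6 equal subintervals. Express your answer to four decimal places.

-55.8449

Exact integral: ∫_-1^4 g(u) du ≈ -145.416667.
L_6 ≈ -89.571759.
Error ≈ -145.416667 − (-89.571759) ≈ -55.8449.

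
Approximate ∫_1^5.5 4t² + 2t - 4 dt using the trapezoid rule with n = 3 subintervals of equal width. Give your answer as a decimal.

Δt = (5.5 − 1)/3 = 1.5.
f(1) = 2, f(2.5) = 26, f(4) = 68, f(5.5) = 128.
T_3 = (Δt/2)·[f(t_0) + 2f(t_1) + 2f(t_2) + f(t_3)].
Sum = 238.5.

238.5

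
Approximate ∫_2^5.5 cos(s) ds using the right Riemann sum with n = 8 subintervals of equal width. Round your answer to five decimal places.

Δs = (5.5 − 2)/8 = 0.4375.
Right endpoints: 2.4375, 2.875, 3.3125, 3.75, 4.1875, 4.625, 5.0625, 5.5.
f(2.4375) ≈ -0.76220, f(2.875) ≈ -0.96467, f(3.3125) ≈ -0.98543, f(3.75) ≈ -0.82056, f(4.1875) ≈ -0.50112, f(4.625) ≈ -0.08728, f(5.0625) ≈ 0.34300, f(5.5) ≈ 0.70867.
Sum = Δs · [f(2.4375) + f(2.875) + f(3.3125) + ...].
Sum ≈ -1.34294.

-1.34294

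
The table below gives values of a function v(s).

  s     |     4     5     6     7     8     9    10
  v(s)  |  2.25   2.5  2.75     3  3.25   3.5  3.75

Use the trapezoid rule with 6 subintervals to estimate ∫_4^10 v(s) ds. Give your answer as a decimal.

18

Δs = 1.
T_6 = (1/2)·[2.25 + 2·2.5 + 2·2.75 + 2·3 + 2·3.25 + 2·3.5 + 3.75] = 18.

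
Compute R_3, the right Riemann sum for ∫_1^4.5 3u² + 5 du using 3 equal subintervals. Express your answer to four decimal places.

Δu = (4.5 − 1)/3 = 7/6.
Right endpoints: 13/6, 10/3, 4.5.
f(13/6) = 229/12, f(10/3) = 115/3, f(4.5) = 65.75.
Sum = Δu · [f(13/6) + f(10/3) + f(4.5)].
Sum ≈ 143.6944.

143.6944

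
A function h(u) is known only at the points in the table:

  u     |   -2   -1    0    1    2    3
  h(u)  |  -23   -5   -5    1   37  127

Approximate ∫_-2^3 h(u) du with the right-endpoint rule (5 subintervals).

155

Δu = 1.
Sum = 1·[(-5) + (-5) + 1 + 37 + 127] = 155.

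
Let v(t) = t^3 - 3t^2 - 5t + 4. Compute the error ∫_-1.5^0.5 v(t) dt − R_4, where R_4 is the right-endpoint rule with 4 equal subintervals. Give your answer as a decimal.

0.5

Exact integral: ∫_-1.5^0.5 v(t) dt = 8.25.
R_4 = 7.75.
Error = 8.25 − 7.75 = 0.5.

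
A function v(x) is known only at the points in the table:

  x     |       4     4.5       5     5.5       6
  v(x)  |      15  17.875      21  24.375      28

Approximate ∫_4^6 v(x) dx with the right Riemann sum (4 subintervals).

Δx = 0.5.
Sum = 0.5·[17.875 + 21 + 24.375 + 28] = 45.625.

45.625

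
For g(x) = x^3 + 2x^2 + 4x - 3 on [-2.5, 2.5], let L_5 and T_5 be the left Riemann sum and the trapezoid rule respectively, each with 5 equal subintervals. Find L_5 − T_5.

L_5 = -18.125.
T_5 = 7.5.
L_5 − T_5 = -25.625.

-25.625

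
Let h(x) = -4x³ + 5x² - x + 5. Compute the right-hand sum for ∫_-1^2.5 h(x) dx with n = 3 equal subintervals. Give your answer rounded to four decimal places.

-24.1759

Δx = (2.5 − (-1))/3 = 7/6.
Right endpoints: 1/6, 4/3, 2.5.
h(1/6) = 535/108, h(4/3) = 83/27, h(2.5) = -28.75.
Sum = Δx · [h(1/6) + h(4/3) + h(2.5)].
Sum ≈ -24.1759.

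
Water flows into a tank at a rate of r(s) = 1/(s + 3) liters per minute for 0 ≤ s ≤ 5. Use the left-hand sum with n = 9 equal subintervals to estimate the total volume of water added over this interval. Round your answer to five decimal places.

1.04115

Δs = (5 − 0)/9 = 5/9.
Left endpoints: 0, 5/9, 10/9, 5/3, 20/9, 25/9, 10/3, 35/9, 40/9.
r(0) = 1/3, r(5/9) = 0.28125, r(10/9) = 9/37, r(5/3) = 3/14, r(20/9) = 9/47, r(25/9) = 9/52, r(10/3) = 3/19, r(35/9) = 9/62, r(40/9) = 9/67.
Sum = Δs · [r(0) + r(5/9) + r(10/9) + ...].
Sum ≈ 1.04115.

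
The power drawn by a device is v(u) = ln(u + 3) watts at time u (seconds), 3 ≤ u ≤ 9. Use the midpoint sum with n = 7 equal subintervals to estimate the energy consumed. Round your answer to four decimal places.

13.0709

Δu = (9 − 3)/7 = 6/7.
Midpoints: 24/7, 30/7, 36/7, 6, 48/7, 54/7, 60/7.
v(24/7) ≈ 1.8608, v(30/7) ≈ 1.9859, v(36/7) ≈ 2.0971, v(6) ≈ 2.1972, v(48/7) ≈ 2.2882, v(54/7) ≈ 2.3716, v(60/7) ≈ 2.4485.
Sum = Δu · [v(24/7) + v(30/7) + v(36/7) + ...].
Sum ≈ 13.0709.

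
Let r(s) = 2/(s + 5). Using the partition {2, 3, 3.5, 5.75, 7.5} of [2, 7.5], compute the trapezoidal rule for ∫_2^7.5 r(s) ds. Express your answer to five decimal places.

Subinterval widths: 1, 0.5, 2.25, 1.75.
r(2) = 2/7, r(3) = 0.25, r(3.5) = 4/17, r(5.75) = 8/43, r(7.5) = 0.16.
On each subinterval the trapezoid contributes (Δs_i/2)·[r(s_{i-1}) + r(s_i)].
Sum ≈ 1.16598.

1.16598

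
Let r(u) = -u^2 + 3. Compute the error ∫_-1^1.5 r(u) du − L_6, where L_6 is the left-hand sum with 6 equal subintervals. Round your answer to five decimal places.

-0.18808

Exact integral: ∫_-1^1.5 r(u) du ≈ 6.0416667.
L_6 ≈ 6.2297454.
Error ≈ 6.0416667 − 6.2297454 ≈ -0.18808.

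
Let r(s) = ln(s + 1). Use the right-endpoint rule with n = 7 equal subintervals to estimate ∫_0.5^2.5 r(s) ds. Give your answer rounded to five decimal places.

Δs = (2.5 − 0.5)/7 = 2/7.
Right endpoints: 11/14, 15/14, 19/14, 23/14, 27/14, 31/14, 2.5.
r(11/14) ≈ 0.57982, r(15/14) ≈ 0.72824, r(19/14) ≈ 0.85745, r(23/14) ≈ 0.97186, r(27/14) ≈ 1.07451, r(31/14) ≈ 1.16761, r(2.5) ≈ 1.25276.
Sum = Δs · [r(11/14) + r(15/14) + r(19/14) + ...].
Sum ≈ 1.89493.

1.89493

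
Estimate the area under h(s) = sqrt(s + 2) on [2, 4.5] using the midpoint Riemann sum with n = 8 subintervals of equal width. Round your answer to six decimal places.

Δs = (4.5 − 2)/8 = 0.3125.
Midpoints: 2.15625, 2.46875, 2.78125, 3.09375, 3.40625, 3.71875, 4.03125, 4.34375.
h(2.15625) ≈ 2.038688, h(2.46875) ≈ 2.113942, h(2.78125) ≈ 2.186607, h(3.09375) ≈ 2.256934, h(3.40625) ≈ 2.325134, h(3.71875) ≈ 2.391391, h(4.03125) ≈ 2.455860, h(4.34375) ≈ 2.518680.
Sum = Δs · [h(2.15625) + h(2.46875) + h(2.78125) + ...].
Sum ≈ 5.714761.

5.714761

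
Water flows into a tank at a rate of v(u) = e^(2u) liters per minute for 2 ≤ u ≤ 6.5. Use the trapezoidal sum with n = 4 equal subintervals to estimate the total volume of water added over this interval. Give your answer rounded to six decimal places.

307458.905848

Δu = (6.5 − 2)/4 = 1.125.
v(2) ≈ 54.598150, v(3.125) ≈ 518.012825, v(4.25) ≈ 4914.768840, v(5.375) ≈ 46630.028454, v(6.5) ≈ 442413.392009.
T_4 = (Δu/2)·[v(u_0) + 2v(u_1) + 2v(u_2) + 2v(u_3) + v(u_4)].
Sum ≈ 307458.905848.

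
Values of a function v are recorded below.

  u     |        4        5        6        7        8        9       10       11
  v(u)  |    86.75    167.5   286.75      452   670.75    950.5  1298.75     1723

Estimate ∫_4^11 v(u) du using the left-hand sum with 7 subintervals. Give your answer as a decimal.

Δu = 1.
Sum = 1·[86.75 + 167.5 + 286.75 + 452 + 670.75 + 950.5 + 1298.75] = 3913.

3913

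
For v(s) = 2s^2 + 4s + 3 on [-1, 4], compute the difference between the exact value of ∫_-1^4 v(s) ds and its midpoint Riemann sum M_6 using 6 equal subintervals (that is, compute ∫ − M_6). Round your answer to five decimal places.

0.57870

Exact integral: ∫_-1^4 v(s) ds ≈ 88.3333333.
M_6 ≈ 87.7546296.
Error ≈ 88.3333333 − 87.7546296 ≈ 0.57870.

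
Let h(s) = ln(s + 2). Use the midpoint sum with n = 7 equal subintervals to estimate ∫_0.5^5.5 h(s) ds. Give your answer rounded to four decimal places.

Δs = (5.5 − 0.5)/7 = 5/7.
Midpoints: 6/7, 11/7, 16/7, 3, 26/7, 31/7, 36/7.
h(6/7) ≈ 1.0498, h(11/7) ≈ 1.2730, h(16/7) ≈ 1.4553, h(3) ≈ 1.6094, h(26/7) ≈ 1.7430, h(31/7) ≈ 1.8608, h(36/7) ≈ 1.9661.
Sum = Δs · [h(6/7) + h(11/7) + h(16/7) + ...].
Sum ≈ 7.8267.

7.8267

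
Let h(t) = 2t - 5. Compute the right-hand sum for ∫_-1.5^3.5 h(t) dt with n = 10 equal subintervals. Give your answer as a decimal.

-12.5

Δt = (3.5 − (-1.5))/10 = 0.5.
Right endpoints: -1, -0.5, 0, 0.5, 1, 1.5, 2, 2.5, 3, 3.5.
h(-1) = -7, h(-0.5) = -6, h(0) = -5, h(0.5) = -4, h(1) = -3, h(1.5) = -2, h(2) = -1, h(2.5) = 0, h(3) = 1, h(3.5) = 2.
Sum = Δt · [h(-1) + h(-0.5) + h(0) + ...].
Sum = -12.5.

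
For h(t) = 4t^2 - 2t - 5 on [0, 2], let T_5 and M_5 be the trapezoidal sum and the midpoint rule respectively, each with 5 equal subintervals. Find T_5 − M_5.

T_5 = -3.12.
M_5 = -3.44.
T_5 − M_5 = 0.32.

0.32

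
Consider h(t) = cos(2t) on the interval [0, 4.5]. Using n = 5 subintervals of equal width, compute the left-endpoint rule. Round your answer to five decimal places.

Δt = (4.5 − 0)/5 = 0.9.
Left endpoints: 0, 0.9, 1.8, 2.7, 3.6.
h(0) ≈ 1.00000, h(0.9) ≈ -0.22720, h(1.8) ≈ -0.89676, h(2.7) ≈ 0.63469, h(3.6) ≈ 0.60835.
Sum = Δt · [h(0) + h(0.9) + h(1.8) + h(2.7) + h(3.6)].
Sum ≈ 1.00718.

1.00718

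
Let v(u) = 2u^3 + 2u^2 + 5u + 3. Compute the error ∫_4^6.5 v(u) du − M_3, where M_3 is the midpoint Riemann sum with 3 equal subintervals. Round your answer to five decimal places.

Exact integral: ∫_4^6.5 v(u) du ≈ 978.0729167.
M_3 ≈ 973.2262731.
Error ≈ 978.0729167 − 973.2262731 ≈ 4.84664.

4.84664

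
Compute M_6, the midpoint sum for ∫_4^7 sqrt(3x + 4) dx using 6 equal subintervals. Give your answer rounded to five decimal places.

13.55634

Δx = (7 − 4)/6 = 0.5.
Midpoints: 4.25, 4.75, 5.25, 5.75, 6.25, 6.75.
f(4.25) ≈ 4.09268, f(4.75) ≈ 4.27200, f(5.25) ≈ 4.44410, f(5.75) ≈ 4.60977, f(6.25) ≈ 4.76970, f(6.75) ≈ 4.92443.
Sum = Δx · [f(4.25) + f(4.75) + f(5.25) + ...].
Sum ≈ 13.55634.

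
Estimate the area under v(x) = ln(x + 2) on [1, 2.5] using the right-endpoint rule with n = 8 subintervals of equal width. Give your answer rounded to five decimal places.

Δx = (2.5 − 1)/8 = 0.1875.
Right endpoints: 1.1875, 1.375, 1.5625, 1.75, 1.9375, 2.125, 2.3125, 2.5.
v(1.1875) ≈ 1.15924, v(1.375) ≈ 1.21640, v(1.5625) ≈ 1.27046, v(1.75) ≈ 1.32176, v(1.9375) ≈ 1.37055, v(2.125) ≈ 1.41707, v(2.3125) ≈ 1.46152, v(2.5) ≈ 1.50408.
Sum = Δx · [v(1.1875) + v(1.375) + v(1.5625) + ...].
Sum ≈ 2.01020.

2.01020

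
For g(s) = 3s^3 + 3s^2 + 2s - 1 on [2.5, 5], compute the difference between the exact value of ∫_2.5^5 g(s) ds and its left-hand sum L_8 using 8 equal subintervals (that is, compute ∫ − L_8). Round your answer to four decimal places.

59.3445

Exact integral: ∫_2.5^5 g(s) ds = 565.078125.
L_8 ≈ 505.733643.
Error ≈ 565.078125 − 505.733643 ≈ 59.3445.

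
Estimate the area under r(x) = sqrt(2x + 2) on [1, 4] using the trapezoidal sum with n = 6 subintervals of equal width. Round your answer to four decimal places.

Δx = (4 − 1)/6 = 0.5.
r(1) ≈ 2.0000, r(1.5) ≈ 2.2361, r(2) ≈ 2.4495, r(2.5) ≈ 2.6458, r(3) ≈ 2.8284, r(3.5) ≈ 3.0000, r(4) ≈ 3.1623.
T_6 = (Δx/2)·[r(x_0) + 2r(x_1) + ... + 2r(x_{5}) + r(x_6)].
Sum ≈ 7.8704.

7.8704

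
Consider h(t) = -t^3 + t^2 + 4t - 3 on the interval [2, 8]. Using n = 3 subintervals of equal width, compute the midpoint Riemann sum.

Δt = (8 − 2)/3 = 2.
Midpoints: 3, 5, 7.
h(3) = -9, h(5) = -83, h(7) = -269.
Sum = Δt · [h(3) + h(5) + h(7)].
Sum = -722.

-722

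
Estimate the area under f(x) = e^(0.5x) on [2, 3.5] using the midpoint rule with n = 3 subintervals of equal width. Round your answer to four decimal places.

Δx = (3.5 − 2)/3 = 0.5.
Midpoints: 2.25, 2.75, 3.25.
f(2.25) ≈ 3.0802, f(2.75) ≈ 3.9551, f(3.25) ≈ 5.0784.
Sum = Δx · [f(2.25) + f(2.75) + f(3.25)].
Sum ≈ 6.0569.

6.0569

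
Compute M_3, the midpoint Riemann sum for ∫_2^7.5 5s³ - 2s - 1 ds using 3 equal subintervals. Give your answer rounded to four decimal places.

Δs = (7.5 − 2)/3 = 11/6.
Midpoints: 35/12, 4.75, 79/12.
f(35/12) = 202567/1728, f(4.75) = 525.359375, f(79/12) = 2440715/1728.
Sum = Δs · [f(35/12) + f(4.75) + f(79/12)].
Sum ≈ 3767.5668.

3767.5668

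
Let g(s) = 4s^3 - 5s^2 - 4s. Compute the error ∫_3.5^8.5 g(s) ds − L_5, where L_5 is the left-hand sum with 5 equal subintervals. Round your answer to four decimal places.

Exact integral: ∫_3.5^8.5 g(s) ds ≈ 3997.916667.
L_5 = 3071.25.
Error ≈ 3997.916667 − 3071.25 ≈ 926.6667.

926.6667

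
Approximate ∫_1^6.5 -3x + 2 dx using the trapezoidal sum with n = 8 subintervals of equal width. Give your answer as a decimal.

Δx = (6.5 − 1)/8 = 0.6875.
f(1) = -1, f(1.6875) = -3.0625, f(2.375) = -5.125, f(3.0625) = -7.1875, f(3.75) = -9.25, f(4.4375) = -11.3125, f(5.125) = -13.375, f(5.8125) = -15.4375, f(6.5) = -17.5.
T_8 = (Δx/2)·[f(x_0) + 2f(x_1) + ... + 2f(x_{7}) + f(x_8)].
Sum = -50.875.

-50.875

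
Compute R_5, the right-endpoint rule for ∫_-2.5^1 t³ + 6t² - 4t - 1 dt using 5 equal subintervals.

21.7

Δt = (1 − (-2.5))/5 = 0.7.
Right endpoints: -1.8, -1.1, -0.4, 0.3, 1.
f(-1.8) = 19.808, f(-1.1) = 9.329, f(-0.4) = 1.496, f(0.3) = -1.633, f(1) = 2.
Sum = Δt · [f(-1.8) + f(-1.1) + f(-0.4) + f(0.3) + f(1)].
Sum = 21.7.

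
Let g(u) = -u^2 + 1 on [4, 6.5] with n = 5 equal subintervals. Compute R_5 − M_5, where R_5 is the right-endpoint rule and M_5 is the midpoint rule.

R_5 = -74.375.
M_5 = -67.65625.
R_5 − M_5 = -6.71875.

-6.71875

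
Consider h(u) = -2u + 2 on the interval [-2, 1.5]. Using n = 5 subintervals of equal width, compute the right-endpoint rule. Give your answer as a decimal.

Δu = (1.5 − (-2))/5 = 0.7.
Right endpoints: -1.3, -0.6, 0.1, 0.8, 1.5.
h(-1.3) = 4.6, h(-0.6) = 3.2, h(0.1) = 1.8, h(0.8) = 0.4, h(1.5) = -1.
Sum = Δu · [h(-1.3) + h(-0.6) + h(0.1) + h(0.8) + h(1.5)].
Sum = 6.3.

6.3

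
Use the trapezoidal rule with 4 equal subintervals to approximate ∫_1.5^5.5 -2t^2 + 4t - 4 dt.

-70

Δt = (5.5 − 1.5)/4 = 1.
f(1.5) = -2.5, f(2.5) = -6.5, f(3.5) = -14.5, f(4.5) = -26.5, f(5.5) = -42.5.
T_4 = (Δt/2)·[f(t_0) + 2f(t_1) + 2f(t_2) + 2f(t_3) + f(t_4)].
Sum = -70.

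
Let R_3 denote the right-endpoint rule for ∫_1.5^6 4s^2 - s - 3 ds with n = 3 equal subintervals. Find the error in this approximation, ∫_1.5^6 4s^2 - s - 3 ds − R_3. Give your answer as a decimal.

-104.625

Exact integral: ∫_1.5^6 f(s) ds = 253.125.
R_3 = 357.75.
Error = 253.125 − 357.75 = -104.625.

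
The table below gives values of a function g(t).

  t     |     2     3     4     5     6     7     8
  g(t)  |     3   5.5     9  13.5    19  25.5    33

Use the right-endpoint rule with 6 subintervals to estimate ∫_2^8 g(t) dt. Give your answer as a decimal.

Δt = 1.
Sum = 1·[5.5 + 9 + 13.5 + 19 + 25.5 + 33] = 105.5.

105.5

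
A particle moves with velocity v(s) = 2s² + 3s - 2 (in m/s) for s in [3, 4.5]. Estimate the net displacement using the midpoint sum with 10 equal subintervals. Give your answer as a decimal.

56.619375

Δs = (4.5 − 3)/10 = 0.15.
Midpoints: 3.075, 3.225, 3.375, 3.525, 3.675, 3.825, 3.975, 4.125, 4.275, 4.425.
v(3.075) = 26.13625, v(3.225) = 28.47625, v(3.375) = 30.90625, v(3.525) = 33.42625, v(3.675) = 36.03625, v(3.825) = 38.73625, v(3.975) = 41.52625, v(4.125) = 44.40625, v(4.275) = 47.37625, v(4.425) = 50.43625.
Sum = Δs · [v(3.075) + v(3.225) + v(3.375) + ...].
Sum = 56.619375.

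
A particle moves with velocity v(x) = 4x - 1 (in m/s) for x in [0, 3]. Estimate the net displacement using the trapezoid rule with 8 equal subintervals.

15

Δx = (3 − 0)/8 = 0.375.
v(0) = -1, v(0.375) = 0.5, v(0.75) = 2, v(1.125) = 3.5, v(1.5) = 5, v(1.875) = 6.5, v(2.25) = 8, v(2.625) = 9.5, v(3) = 11.
T_8 = (Δx/2)·[v(x_0) + 2v(x_1) + ... + 2v(x_{7}) + v(x_8)].
Sum = 15.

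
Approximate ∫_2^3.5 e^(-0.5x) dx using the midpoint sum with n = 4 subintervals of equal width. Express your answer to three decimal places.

0.388

Δx = (3.5 − 2)/4 = 0.375.
Midpoints: 2.1875, 2.5625, 2.9375, 3.3125.
f(2.1875) ≈ 0.335, f(2.5625) ≈ 0.278, f(2.9375) ≈ 0.230, f(3.3125) ≈ 0.191.
Sum = Δx · [f(2.1875) + f(2.5625) + f(2.9375) + f(3.3125)].
Sum ≈ 0.388.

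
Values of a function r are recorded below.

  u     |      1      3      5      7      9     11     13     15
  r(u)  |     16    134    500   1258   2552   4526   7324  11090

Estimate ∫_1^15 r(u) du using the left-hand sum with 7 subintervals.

32620

Δu = 2.
Sum = 2·[16 + 134 + 500 + 1258 + 2552 + 4526 + 7324] = 32620.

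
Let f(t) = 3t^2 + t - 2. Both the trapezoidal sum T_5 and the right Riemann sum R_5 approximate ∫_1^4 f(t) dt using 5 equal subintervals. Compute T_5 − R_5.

T_5 = 65.04.
R_5 = 79.44.
T_5 − R_5 = -14.4.

-14.4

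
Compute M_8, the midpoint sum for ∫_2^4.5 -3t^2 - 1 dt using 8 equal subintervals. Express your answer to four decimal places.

-85.5640

Δt = (4.5 − 2)/8 = 0.3125.
Midpoints: 2.15625, 2.46875, 2.78125, 3.09375, 3.40625, 3.71875, 4.03125, 4.34375.
f(2.15625) = -15307/1024, f(2.46875) = -19747/1024, f(2.78125) = -24787/1024, f(3.09375) = -30427/1024, f(3.40625) = -36667/1024, f(3.71875) = -43507/1024, f(4.03125) = -50947/1024, f(4.34375) = -58987/1024.
Sum = Δt · [f(2.15625) + f(2.46875) + f(2.78125) + ...].
Sum ≈ -85.5640.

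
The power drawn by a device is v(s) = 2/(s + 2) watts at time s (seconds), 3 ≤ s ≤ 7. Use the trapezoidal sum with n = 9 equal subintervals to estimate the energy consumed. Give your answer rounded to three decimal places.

Δs = (7 − 3)/9 = 4/9.
v(3) = 0.4, v(31/9) = 18/49, v(35/9) = 18/53, v(13/3) = 6/19, v(43/9) = 18/61, v(47/9) = 18/65, v(17/3) = 6/23, v(55/9) = 18/73, v(59/9) = 18/77, v(7) = 2/9.
T_9 = (Δs/2)·[v(s_0) + 2v(s_1) + ... + 2v(s_{8}) + v(s_9)].
Sum ≈ 1.176.

1.176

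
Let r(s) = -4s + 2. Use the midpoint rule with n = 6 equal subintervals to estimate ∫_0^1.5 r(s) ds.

-1.5

Δs = (1.5 − 0)/6 = 0.25.
Midpoints: 0.125, 0.375, 0.625, 0.875, 1.125, 1.375.
r(0.125) = 1.5, r(0.375) = 0.5, r(0.625) = -0.5, r(0.875) = -1.5, r(1.125) = -2.5, r(1.375) = -3.5.
Sum = Δs · [r(0.125) + r(0.375) + r(0.625) + ...].
Sum = -1.5.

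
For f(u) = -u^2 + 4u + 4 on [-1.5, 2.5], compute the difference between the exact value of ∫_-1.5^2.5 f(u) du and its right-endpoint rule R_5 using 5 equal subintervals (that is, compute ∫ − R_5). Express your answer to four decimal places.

-4.3733

Exact integral: ∫_-1.5^2.5 f(u) du ≈ 17.666667.
R_5 = 22.04.
Error ≈ 17.666667 − 22.04 ≈ -4.3733.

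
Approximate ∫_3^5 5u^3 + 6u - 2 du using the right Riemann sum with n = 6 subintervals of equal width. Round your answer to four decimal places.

809.8889

Δu = (5 − 3)/6 = 1/3.
Right endpoints: 10/3, 11/3, 4, 13/3, 14/3, 5.
f(10/3) = 5486/27, f(11/3) = 7195/27, f(4) = 342, f(13/3) = 11633/27, f(14/3) = 14422/27, f(5) = 653.
Sum = Δu · [f(10/3) + f(11/3) + f(4) + ...].
Sum ≈ 809.8889.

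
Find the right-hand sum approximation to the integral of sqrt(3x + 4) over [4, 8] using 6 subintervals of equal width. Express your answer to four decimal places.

19.1298

Δx = (8 − 4)/6 = 2/3.
Right endpoints: 14/3, 16/3, 6, 20/3, 22/3, 8.
f(14/3) ≈ 4.2426, f(16/3) ≈ 4.4721, f(6) ≈ 4.6904, f(20/3) ≈ 4.8990, f(22/3) ≈ 5.0990, f(8) ≈ 5.2915.
Sum = Δx · [f(14/3) + f(16/3) + f(6) + ...].
Sum ≈ 19.1298.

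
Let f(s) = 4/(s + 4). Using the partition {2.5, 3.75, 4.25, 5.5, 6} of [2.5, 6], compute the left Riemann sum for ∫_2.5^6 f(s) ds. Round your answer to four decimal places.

Subinterval widths: 1.25, 0.5, 1.25, 0.5.
Left endpoints: 2.5, 3.75, 4.25, 5.5.
f(2.5) = 8/13, f(3.75) = 16/31, f(4.25) = 16/33, f(5.5) = 8/19.
Sum = Σ Δs_i · f(s_i).
Sum ≈ 1.8439.

1.8439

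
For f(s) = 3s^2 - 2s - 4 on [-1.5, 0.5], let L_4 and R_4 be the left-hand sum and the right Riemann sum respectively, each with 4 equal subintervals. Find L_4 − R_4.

L_4 = 0.25.
R_4 = -4.75.
L_4 − R_4 = 5.

5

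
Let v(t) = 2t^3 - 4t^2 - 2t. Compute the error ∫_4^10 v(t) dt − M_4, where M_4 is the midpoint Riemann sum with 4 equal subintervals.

42.75

Exact integral: ∫_4^10 v(t) dt = 3540.
M_4 = 3497.25.
Error = 3540 − 3497.25 = 42.75.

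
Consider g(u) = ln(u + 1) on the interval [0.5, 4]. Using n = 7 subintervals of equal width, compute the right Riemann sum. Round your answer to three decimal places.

4.230

Δu = (4 − 0.5)/7 = 0.5.
Right endpoints: 1, 1.5, 2, 2.5, 3, 3.5, 4.
g(1) ≈ 0.693, g(1.5) ≈ 0.916, g(2) ≈ 1.099, g(2.5) ≈ 1.253, g(3) ≈ 1.386, g(3.5) ≈ 1.504, g(4) ≈ 1.609.
Sum = Δu · [g(1) + g(1.5) + g(2) + ...].
Sum ≈ 4.230.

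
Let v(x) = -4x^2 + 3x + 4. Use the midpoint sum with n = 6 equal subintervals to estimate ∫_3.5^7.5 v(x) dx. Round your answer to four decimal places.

Δx = (7.5 − 3.5)/6 = 2/3.
Midpoints: 23/6, 4.5, 31/6, 35/6, 6.5, 43/6.
v(23/6) = -779/18, v(4.5) = -63.5, v(31/6) = -1571/18, v(35/6) = -2063/18, v(6.5) = -145.5, v(43/6) = -3239/18.
Sum = Δx · [v(23/6) + v(4.5) + v(31/6) + ...].
Sum ≈ -422.7407.

-422.7407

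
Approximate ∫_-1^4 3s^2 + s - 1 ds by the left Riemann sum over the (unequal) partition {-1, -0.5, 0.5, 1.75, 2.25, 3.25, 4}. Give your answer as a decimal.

Subinterval widths: 0.5, 1, 1.25, 0.5, 1, 0.75.
Left endpoints: -1, -0.5, 0.5, 1.75, 2.25, 3.25.
f(-1) = 1, f(-0.5) = -0.75, f(0.5) = 0.25, f(1.75) = 9.9375, f(2.25) = 16.4375, f(3.25) = 33.9375.
Sum = Σ Δs_i · f(s_i).
Sum = 46.921875.

46.921875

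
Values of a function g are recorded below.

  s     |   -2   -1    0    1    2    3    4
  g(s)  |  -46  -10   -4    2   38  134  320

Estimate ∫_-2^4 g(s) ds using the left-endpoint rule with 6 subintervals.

Δs = 1.
Sum = 1·[(-46) + (-10) + (-4) + 2 + 38 + 134] = 114.

114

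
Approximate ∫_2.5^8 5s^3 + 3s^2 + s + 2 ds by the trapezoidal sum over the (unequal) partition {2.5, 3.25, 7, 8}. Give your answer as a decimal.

6331.94140625

Subinterval widths: 0.75, 3.75, 1.
f(2.5) = 101.375, f(3.25) = 208.578125, f(7) = 1871, f(8) = 2762.
On each subinterval the trapezoid contributes (Δs_i/2)·[f(s_{i-1}) + f(s_i)].
Sum = 6331.94140625.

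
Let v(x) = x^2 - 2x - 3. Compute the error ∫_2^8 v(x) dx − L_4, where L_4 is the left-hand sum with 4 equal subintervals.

Exact integral: ∫_2^8 v(x) dx = 90.
L_4 = 56.25.
Error = 90 − 56.25 = 33.75.

33.75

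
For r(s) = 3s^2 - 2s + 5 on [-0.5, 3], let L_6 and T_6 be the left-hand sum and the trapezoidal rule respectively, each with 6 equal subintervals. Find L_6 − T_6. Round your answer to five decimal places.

-5.61458

L_6 ≈ 30.8559028.
T_6 ≈ 36.4704861.
L_6 − T_6 ≈ -5.61458.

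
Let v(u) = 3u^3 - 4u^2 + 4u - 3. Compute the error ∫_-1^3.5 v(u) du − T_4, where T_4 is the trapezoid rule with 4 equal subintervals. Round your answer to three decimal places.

-6.882

Exact integral: ∫_-1^3.5 v(u) du = 62.296875.
T_4 ≈ 69.17871.
Error ≈ 62.296875 − 69.17871 ≈ -6.882.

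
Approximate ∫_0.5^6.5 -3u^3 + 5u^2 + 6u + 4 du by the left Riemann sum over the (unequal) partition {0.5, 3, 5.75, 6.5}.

Subinterval widths: 2.5, 2.75, 0.75.
Left endpoints: 0.5, 3, 5.75.
f(0.5) = 7.875, f(3) = -14, f(5.75) = -366.515625.
Sum = Σ Δu_i · f(u_i).
Sum = -293.69921875.

-293.69921875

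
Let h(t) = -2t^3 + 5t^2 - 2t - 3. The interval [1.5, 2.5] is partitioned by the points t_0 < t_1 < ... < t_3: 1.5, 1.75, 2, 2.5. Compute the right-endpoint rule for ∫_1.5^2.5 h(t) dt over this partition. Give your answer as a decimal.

-5.2265625

Subinterval widths: 0.25, 0.25, 0.5.
Right endpoints: 1.75, 2, 2.5.
h(1.75) = -1.90625, h(2) = -3, h(2.5) = -8.
Sum = Σ Δt_i · h(t_i).
Sum = -5.2265625.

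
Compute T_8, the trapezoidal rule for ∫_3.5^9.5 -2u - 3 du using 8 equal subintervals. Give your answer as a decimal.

-96

Δu = (9.5 − 3.5)/8 = 0.75.
f(3.5) = -10, f(4.25) = -11.5, f(5) = -13, f(5.75) = -14.5, f(6.5) = -16, f(7.25) = -17.5, f(8) = -19, f(8.75) = -20.5, f(9.5) = -22.
T_8 = (Δu/2)·[f(u_0) + 2f(u_1) + ... + 2f(u_{7}) + f(u_8)].
Sum = -96.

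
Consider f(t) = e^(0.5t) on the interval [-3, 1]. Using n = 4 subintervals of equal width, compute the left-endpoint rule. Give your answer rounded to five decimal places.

2.19754

Δt = (1 − (-3))/4 = 1.
Left endpoints: -3, -2, -1, 0.
f(-3) ≈ 0.22313, f(-2) ≈ 0.36788, f(-1) ≈ 0.60653, f(0) ≈ 1.00000.
Sum = Δt · [f(-3) + f(-2) + f(-1) + f(0)].
Sum ≈ 2.19754.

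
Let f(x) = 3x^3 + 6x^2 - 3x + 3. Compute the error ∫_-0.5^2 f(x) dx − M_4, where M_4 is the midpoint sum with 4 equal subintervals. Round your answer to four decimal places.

Exact integral: ∫_-0.5^2 f(x) dx = 30.078125.
M_4 ≈ 29.040527.
Error ≈ 30.078125 − 29.040527 ≈ 1.0376.

1.0376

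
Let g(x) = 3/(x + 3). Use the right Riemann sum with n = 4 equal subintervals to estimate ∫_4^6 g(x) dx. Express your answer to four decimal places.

Δx = (6 − 4)/4 = 0.5.
Right endpoints: 4.5, 5, 5.5, 6.
g(4.5) = 0.4, g(5) = 0.375, g(5.5) = 6/17, g(6) = 1/3.
Sum = Δx · [g(4.5) + g(5) + g(5.5) + g(6)].
Sum ≈ 0.7306.

0.7306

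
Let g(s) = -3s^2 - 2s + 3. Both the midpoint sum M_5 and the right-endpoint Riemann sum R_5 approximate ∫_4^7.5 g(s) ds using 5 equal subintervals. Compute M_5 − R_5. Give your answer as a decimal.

M_5 = -387.19625.
R_5 = -433.195.
M_5 − R_5 = 45.99875.

45.99875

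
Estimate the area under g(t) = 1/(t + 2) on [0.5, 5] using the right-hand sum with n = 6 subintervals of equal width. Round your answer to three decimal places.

0.940

Δt = (5 − 0.5)/6 = 0.75.
Right endpoints: 1.25, 2, 2.75, 3.5, 4.25, 5.
g(1.25) = 4/13, g(2) = 0.25, g(2.75) = 4/19, g(3.5) = 2/11, g(4.25) = 0.16, g(5) = 1/7.
Sum = Δt · [g(1.25) + g(2) + g(2.75) + ...].
Sum ≈ 0.940.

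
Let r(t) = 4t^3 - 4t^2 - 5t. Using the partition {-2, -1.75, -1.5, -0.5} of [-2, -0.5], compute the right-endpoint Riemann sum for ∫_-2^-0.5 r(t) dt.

-8.984375

Subinterval widths: 0.25, 0.25, 1.
Right endpoints: -1.75, -1.5, -0.5.
r(-1.75) = -24.9375, r(-1.5) = -15, r(-0.5) = 1.
Sum = Σ Δt_i · r(t_i).
Sum = -8.984375.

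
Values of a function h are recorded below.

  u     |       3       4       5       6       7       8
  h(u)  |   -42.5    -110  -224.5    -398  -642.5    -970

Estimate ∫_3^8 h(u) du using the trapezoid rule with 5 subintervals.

Δu = 1.
T_5 = (1/2)·[(-42.5) + 2·(-110) + 2·(-224.5) + 2·(-398) + 2·(-642.5) + (-970)] = -1881.25.

-1881.25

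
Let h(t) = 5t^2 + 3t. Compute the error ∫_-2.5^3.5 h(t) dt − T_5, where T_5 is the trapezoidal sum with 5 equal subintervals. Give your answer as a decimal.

-7.2

Exact integral: ∫_-2.5^3.5 h(t) dt = 106.5.
T_5 = 113.7.
Error = 106.5 − 113.7 = -7.2.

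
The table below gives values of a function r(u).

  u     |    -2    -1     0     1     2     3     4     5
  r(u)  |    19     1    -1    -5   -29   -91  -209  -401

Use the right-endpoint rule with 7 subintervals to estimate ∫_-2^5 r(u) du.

Δu = 1.
Sum = 1·[1 + (-1) + (-5) + (-29) + (-91) + (-209) + (-401)] = -735.

-735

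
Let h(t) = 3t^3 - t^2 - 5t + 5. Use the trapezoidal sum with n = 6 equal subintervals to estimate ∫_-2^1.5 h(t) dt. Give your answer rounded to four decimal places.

9.2351

Δt = (1.5 − (-2))/6 = 7/12.
h(-2) = -13, h(-17/12) = 1.546875, h(-5/6) = 485/72, h(-0.25) = 6.140625, h(1/3) = 10/3, h(11/12) = 1087/576, h(1.5) = 5.375.
T_6 = (Δt/2)·[h(t_0) + 2h(t_1) + ... + 2h(t_{5}) + h(t_6)].
Sum ≈ 9.2351.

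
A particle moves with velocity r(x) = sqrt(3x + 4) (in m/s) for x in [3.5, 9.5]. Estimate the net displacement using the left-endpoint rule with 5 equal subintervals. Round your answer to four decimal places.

27.7517

Δx = (9.5 − 3.5)/5 = 1.2.
Left endpoints: 3.5, 4.7, 5.9, 7.1, 8.3.
r(3.5) ≈ 3.8079, r(4.7) ≈ 4.2544, r(5.9) ≈ 4.6583, r(7.1) ≈ 5.0299, r(8.3) ≈ 5.3759.
Sum = Δx · [r(3.5) + r(4.7) + r(5.9) + r(7.1) + r(8.3)].
Sum ≈ 27.7517.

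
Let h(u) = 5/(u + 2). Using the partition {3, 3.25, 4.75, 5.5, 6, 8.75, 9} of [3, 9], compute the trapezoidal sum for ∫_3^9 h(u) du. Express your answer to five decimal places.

Subinterval widths: 0.25, 1.5, 0.75, 0.5, 2.75, 0.25.
h(3) = 1, h(3.25) = 20/21, h(4.75) = 20/27, h(5.5) = 2/3, h(6) = 0.625, h(8.75) = 20/43, h(9) = 5/11.
On each subinterval the trapezoid contributes (Δu_i/2)·[h(u_{i-1}) + h(u_i)].
Sum ≈ 3.97845.

3.97845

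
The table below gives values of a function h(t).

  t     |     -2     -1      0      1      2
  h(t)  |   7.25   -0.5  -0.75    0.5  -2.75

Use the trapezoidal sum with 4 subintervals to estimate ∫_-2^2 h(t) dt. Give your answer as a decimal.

Δt = 1.
T_4 = (1/2)·[7.25 + 2·(-0.5) + 2·(-0.75) + 2·0.5 + (-2.75)] = 1.5.

1.5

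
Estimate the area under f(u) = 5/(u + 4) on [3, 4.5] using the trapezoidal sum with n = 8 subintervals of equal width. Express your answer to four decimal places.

Δu = (4.5 − 3)/8 = 0.1875.
f(3) = 5/7, f(3.1875) = 16/23, f(3.375) = 40/59, f(3.5625) = 80/121, f(3.75) = 20/31, f(3.9375) = 80/127, f(4.125) = 8/13, f(4.3125) = 80/133, f(4.5) = 10/17.
T_8 = (Δu/2)·[f(u_0) + 2f(u_1) + ... + 2f(u_{7}) + f(u_8)].
Sum ≈ 0.9709.

0.9709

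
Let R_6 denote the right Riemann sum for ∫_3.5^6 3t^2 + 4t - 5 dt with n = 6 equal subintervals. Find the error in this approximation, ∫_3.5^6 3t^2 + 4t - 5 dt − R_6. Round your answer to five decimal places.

Exact integral: ∫_3.5^6 f(t) dt = 208.125.
R_6 ≈ 225.2690972.
Error ≈ 208.125 − 225.2690972 ≈ -17.14410.

-17.14410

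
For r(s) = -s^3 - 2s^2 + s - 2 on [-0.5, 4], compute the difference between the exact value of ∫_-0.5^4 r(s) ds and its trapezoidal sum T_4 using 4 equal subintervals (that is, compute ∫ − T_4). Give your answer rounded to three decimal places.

Exact integral: ∫_-0.5^4 r(s) ds = -107.859375.
T_4 ≈ -114.74121.
Error ≈ -107.859375 − (-114.74121) ≈ 6.882.

6.882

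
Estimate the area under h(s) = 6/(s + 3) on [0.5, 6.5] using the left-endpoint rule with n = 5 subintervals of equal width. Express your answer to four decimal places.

Δs = (6.5 − 0.5)/5 = 1.2.
Left endpoints: 0.5, 1.7, 2.9, 4.1, 5.3.
h(0.5) = 12/7, h(1.7) = 60/47, h(2.9) = 60/59, h(4.1) = 60/71, h(5.3) = 60/83.
Sum = Δs · [h(0.5) + h(1.7) + h(2.9) + h(4.1) + h(5.3)].
Sum ≈ 6.6910.

6.6910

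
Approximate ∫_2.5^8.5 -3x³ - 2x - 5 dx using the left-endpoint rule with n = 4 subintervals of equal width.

-2737.5

Δx = (8.5 − 2.5)/4 = 1.5.
Left endpoints: 2.5, 4, 5.5, 7.
f(2.5) = -56.875, f(4) = -205, f(5.5) = -515.125, f(7) = -1048.
Sum = Δx · [f(2.5) + f(4) + f(5.5) + f(7)].
Sum = -2737.5.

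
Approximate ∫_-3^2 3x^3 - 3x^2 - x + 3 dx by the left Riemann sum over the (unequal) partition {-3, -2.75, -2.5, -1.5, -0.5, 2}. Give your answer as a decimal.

Subinterval widths: 0.25, 0.25, 1, 1, 2.5.
Left endpoints: -3, -2.75, -2.5, -1.5, -0.5.
f(-3) = -102, f(-2.75) = -79.328125, f(-2.5) = -60.125, f(-1.5) = -12.375, f(-0.5) = 2.375.
Sum = Σ Δx_i · f(x_i).
Sum = -111.89453125.

-111.89453125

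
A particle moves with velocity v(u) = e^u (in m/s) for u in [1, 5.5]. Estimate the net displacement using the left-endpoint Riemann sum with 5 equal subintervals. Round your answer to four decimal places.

Δu = (5.5 − 1)/5 = 0.9.
Left endpoints: 1, 1.9, 2.8, 3.7, 4.6.
v(1) ≈ 2.7183, v(1.9) ≈ 6.6859, v(2.8) ≈ 16.4446, v(3.7) ≈ 40.4473, v(4.6) ≈ 99.4843.
Sum = Δu · [v(1) + v(1.9) + v(2.8) + v(3.7) + v(4.6)].
Sum ≈ 149.2024.

149.2024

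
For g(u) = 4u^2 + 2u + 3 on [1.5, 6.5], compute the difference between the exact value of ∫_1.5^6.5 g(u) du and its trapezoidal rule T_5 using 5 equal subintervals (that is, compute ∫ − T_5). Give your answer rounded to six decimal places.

Exact integral: ∫_1.5^6.5 g(u) du ≈ 416.66666667.
T_5 = 420.
Error ≈ 416.66666667 − 420 ≈ -3.333333.

-3.333333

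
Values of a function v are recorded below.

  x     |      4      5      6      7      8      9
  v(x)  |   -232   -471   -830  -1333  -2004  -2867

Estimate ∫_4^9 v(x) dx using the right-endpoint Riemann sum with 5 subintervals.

-7505

Δx = 1.
Sum = 1·[(-471) + (-830) + (-1333) + (-2004) + (-2867)] = -7505.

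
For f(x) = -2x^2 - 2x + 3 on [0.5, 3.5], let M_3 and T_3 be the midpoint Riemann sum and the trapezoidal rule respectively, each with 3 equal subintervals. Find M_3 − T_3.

1.5

M_3 = -31.
T_3 = -32.5.
M_3 − T_3 = 1.5.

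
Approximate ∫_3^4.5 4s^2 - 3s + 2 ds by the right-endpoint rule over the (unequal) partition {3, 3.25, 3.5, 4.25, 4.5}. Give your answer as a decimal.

Subinterval widths: 0.25, 0.25, 0.75, 0.25.
Right endpoints: 3.25, 3.5, 4.25, 4.5.
f(3.25) = 34.5, f(3.5) = 40.5, f(4.25) = 61.5, f(4.5) = 69.5.
Sum = Σ Δs_i · f(s_i).
Sum = 82.25.

82.25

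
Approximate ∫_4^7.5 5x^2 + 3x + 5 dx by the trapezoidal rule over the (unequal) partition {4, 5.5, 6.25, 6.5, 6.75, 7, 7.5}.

677.640625

Subinterval widths: 1.5, 0.75, 0.25, 0.25, 0.25, 0.5.
f(4) = 97, f(5.5) = 172.75, f(6.25) = 219.0625, f(6.5) = 235.75, f(6.75) = 253.0625, f(7) = 271, f(7.5) = 308.75.
On each subinterval the trapezoid contributes (Δx_i/2)·[f(x_{i-1}) + f(x_i)].
Sum = 677.640625.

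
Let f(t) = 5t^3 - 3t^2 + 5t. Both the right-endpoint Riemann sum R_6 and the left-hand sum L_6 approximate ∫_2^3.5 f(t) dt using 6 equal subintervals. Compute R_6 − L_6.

R_6 = 173.56640625.
L_6 = 134.28515625.
R_6 − L_6 = 39.28125.

39.28125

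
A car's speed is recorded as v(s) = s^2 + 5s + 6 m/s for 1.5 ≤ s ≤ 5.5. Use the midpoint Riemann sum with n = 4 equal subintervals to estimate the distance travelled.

148

Δs = (5.5 − 1.5)/4 = 1.
Midpoints: 2, 3, 4, 5.
v(2) = 20, v(3) = 30, v(4) = 42, v(5) = 56.
Sum = Δs · [v(2) + v(3) + v(4) + v(5)].
Sum = 148.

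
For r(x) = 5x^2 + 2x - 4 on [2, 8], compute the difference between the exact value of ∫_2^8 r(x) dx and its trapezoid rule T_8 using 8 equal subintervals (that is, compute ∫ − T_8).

-2.8125

Exact integral: ∫_2^8 r(x) dx = 876.
T_8 = 878.8125.
Error = 876 − 878.8125 = -2.8125.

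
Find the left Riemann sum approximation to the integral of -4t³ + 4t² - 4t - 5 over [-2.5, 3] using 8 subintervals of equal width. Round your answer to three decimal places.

44.720

Δt = (3 − (-2.5))/8 = 0.6875.
Left endpoints: -2.5, -1.8125, -1.125, -0.4375, 0.25, 0.9375, 1.625, 2.3125.
f(-2.5) = 92.5, f(-1.8125) = 40149/1024, f(-1.125) = 10.2578125, f(-0.4375) = -2201/1024, f(0.25) = -5.8125, f(0.9375) = -8735/1024, f(1.625) = -18.1015625, f(2.3125) = -43341/1024.
Sum = Δt · [f(-2.5) + f(-1.8125) + f(-1.125) + ...].
Sum ≈ 44.720.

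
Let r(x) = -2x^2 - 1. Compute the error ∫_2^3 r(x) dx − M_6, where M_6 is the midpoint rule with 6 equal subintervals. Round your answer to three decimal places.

Exact integral: ∫_2^3 r(x) dx ≈ -13.66667.
M_6 ≈ -13.66204.
Error ≈ -13.66667 − (-13.66204) ≈ -0.005.

-0.005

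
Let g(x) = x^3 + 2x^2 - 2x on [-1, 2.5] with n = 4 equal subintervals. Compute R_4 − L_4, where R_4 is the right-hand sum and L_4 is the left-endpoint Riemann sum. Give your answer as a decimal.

R_4 ≈ 26.05175781.
L_4 ≈ 8.44238281.
R_4 − L_4 = 17.609375.

17.609375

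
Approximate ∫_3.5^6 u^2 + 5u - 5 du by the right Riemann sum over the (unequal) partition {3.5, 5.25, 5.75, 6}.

Subinterval widths: 1.75, 0.5, 0.25.
Right endpoints: 5.25, 5.75, 6.
f(5.25) = 48.8125, f(5.75) = 56.8125, f(6) = 61.
Sum = Σ Δu_i · f(u_i).
Sum = 129.078125.

129.078125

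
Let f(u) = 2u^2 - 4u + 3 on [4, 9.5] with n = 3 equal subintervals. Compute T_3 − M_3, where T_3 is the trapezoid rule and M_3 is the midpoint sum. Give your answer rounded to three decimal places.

9.243

T_3 ≈ 403.07870.
M_3 ≈ 393.83565.
T_3 − M_3 ≈ 9.243.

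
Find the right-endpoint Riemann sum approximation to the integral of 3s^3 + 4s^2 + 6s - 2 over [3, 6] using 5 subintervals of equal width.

Δs = (6 − 3)/5 = 0.6.
Right endpoints: 3.6, 4.2, 4.8, 5.4, 6.
f(3.6) = 211.408, f(4.2) = 316.024, f(4.8) = 450.736, f(5.4) = 619.432, f(6) = 826.
Sum = Δs · [f(3.6) + f(4.2) + f(4.8) + f(5.4) + f(6)].
Sum = 1454.16.

1454.16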